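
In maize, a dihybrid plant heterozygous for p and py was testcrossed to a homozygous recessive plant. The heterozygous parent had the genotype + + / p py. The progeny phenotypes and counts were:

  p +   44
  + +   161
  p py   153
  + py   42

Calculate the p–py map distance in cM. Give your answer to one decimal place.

The recombinant classes are + py and p +: 42 + 44 = 86.
Recombination frequency = 86/400 = 0.2150 ≈ 21.5%, i.e. 21.5 cM.

21.5 cM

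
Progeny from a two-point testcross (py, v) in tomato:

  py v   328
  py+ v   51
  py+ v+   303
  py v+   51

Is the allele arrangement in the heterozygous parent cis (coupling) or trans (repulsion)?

The two most frequent classes are py+ v+ (303) and py v (328); these are the parental (non-recombinant) types.
So the F1 carried py+ v+ on one chromosome and py v on the other — the recessive alleles are on the same chromosome (cis / coupling).

cis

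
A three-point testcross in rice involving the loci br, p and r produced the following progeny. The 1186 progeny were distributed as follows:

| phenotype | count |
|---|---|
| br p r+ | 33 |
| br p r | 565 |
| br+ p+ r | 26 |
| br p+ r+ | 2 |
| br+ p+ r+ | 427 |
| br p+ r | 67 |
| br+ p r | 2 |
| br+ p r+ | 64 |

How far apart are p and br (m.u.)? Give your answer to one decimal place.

The two most frequent reciprocal classes, br+ p+ r+ and br p r, are the parental types, so the F1 was br+ p+ r+ / br p r.
The two rarest classes, br p+ r+ and br+ p r, are the double crossovers. Comparing them with the parentals, only the br allele has switched, so br is the middle locus and the order is r – br – p.
Crossovers in the br–p interval produce the single-crossover classes br+ p r+ and br p+ r (64 + 67 = 131) plus the double crossovers (4).
RF(br–p) = (131 + 4) / 1186 = 135/1186 = 0.1138 → 11.4 m.u.

11.4 m.u.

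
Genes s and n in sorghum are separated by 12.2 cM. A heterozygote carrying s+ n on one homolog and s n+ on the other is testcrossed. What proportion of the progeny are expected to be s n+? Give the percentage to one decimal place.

43.9%

A map distance of 12.2 cM corresponds to a recombination frequency of 0.122.
The F1 is s+ n / s n+, so s n+ is a parental gamete class with expected frequency (1 − r)/2 = 0.878/2 = 0.4390.
That is 0.4390 = 43.9% of the progeny.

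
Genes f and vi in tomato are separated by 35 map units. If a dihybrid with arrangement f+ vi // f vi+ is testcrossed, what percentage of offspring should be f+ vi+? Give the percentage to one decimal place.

A map distance of 35 map units corresponds to a recombination frequency of 0.350.
The F1 is f+ vi / f vi+, so f+ vi+ is a recombinant gamete class with expected frequency r/2 = 0.350/2 = 0.1750.
That is 0.1750 = 17.5% of the progeny.

17.5%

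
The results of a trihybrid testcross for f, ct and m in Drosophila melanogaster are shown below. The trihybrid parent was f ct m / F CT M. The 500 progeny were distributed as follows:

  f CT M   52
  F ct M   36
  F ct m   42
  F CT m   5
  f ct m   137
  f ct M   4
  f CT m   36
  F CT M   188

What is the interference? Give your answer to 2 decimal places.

The two rarest classes, f ct M and F CT m, are the double crossovers. Comparing them with the parentals, only the m allele has switched, so m is the middle locus and the order is f – m – ct.
f–m: (94 + 9)/500 = 0.2060; m–ct: (72 + 9)/500 = 0.1620.
Expected DCO frequency = 0.2060 × 0.1620 ≈ 0.03337; observed = 9/500 ≈ 0.01800.
Coefficient of coincidence = 0.01800/0.03337 ≈ 0.54; interference = 1 − 0.54 = 0.46.

0.46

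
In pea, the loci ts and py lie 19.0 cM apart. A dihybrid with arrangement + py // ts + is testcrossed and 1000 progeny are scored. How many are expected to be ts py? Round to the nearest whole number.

A map distance of 19.0 cM corresponds to a recombination frequency of 0.190.
The F1 is + py / ts +, so ts py is a recombinant gamete class with expected frequency r/2 = 0.190/2 = 0.0950.
Expected number = 0.0950 × 1000 = 95.00 ≈ 95.

95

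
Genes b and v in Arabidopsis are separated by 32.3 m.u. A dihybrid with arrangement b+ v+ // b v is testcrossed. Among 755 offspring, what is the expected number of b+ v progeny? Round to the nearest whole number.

122

A map distance of 32.3 m.u. corresponds to a recombination frequency of 0.323.
The F1 is b+ v+ / b v, so b+ v is a recombinant gamete class with expected frequency r/2 = 0.323/2 = 0.1615.
Expected number = 0.1615 × 755 = 121.93 ≈ 122.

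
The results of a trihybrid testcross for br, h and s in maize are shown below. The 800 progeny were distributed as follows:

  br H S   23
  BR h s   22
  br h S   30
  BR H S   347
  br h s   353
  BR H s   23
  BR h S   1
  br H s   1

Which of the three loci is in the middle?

The two most frequent reciprocal classes, br h s and BR H S, are the parental types, so the F1 was br h s / BR H S.
The two rarest classes, br H s and BR h S, are the double crossovers. Comparing them with the parentals, only the h allele has switched, so h is the middle locus and the order is br – h – s.

h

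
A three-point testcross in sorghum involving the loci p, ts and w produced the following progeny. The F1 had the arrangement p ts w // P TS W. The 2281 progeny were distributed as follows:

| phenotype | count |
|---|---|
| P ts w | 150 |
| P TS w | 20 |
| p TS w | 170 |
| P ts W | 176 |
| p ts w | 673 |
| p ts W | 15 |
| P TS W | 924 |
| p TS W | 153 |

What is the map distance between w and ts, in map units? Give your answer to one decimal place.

16.7 map units

The two rarest classes, p ts W and P TS w, are the double crossovers. Comparing them with the parentals, only the w allele has switched, so w is the middle locus and the order is ts – w – p.
Crossovers in the ts–w interval produce the single-crossover classes p TS w and P ts W (170 + 176 = 346) plus the double crossovers (35).
RF(ts–w) = (346 + 35) / 2281 = 381/2281 = 0.1670 → 16.7 map units.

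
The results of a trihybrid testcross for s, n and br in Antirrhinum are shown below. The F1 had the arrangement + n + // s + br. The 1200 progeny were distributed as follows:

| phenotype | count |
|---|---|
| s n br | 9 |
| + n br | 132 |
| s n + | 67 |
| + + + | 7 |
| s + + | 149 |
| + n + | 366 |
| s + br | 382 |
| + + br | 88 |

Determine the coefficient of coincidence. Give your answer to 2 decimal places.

0.38

The two rarest classes, + + + and s n br, are the double crossovers. Comparing them with the parentals, only the n allele has switched, so n is the middle locus and the order is s – n – br.
s–n: (155 + 16)/1200 = 0.1425; n–br: (281 + 16)/1200 = 0.2475.
Expected DCO frequency = 0.1425 × 0.2475 ≈ 0.03527; observed = 16/1200 ≈ 0.01333.
Coefficient of coincidence = 0.01333/0.03527 ≈ 0.38.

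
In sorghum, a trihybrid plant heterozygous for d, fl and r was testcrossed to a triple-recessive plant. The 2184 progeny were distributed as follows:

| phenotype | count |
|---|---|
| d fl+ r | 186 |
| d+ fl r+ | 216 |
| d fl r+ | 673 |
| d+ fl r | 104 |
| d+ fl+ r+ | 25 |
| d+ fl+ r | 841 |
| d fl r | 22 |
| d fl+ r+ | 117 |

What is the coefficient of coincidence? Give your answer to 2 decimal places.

0.85

The two most frequent reciprocal classes, d+ fl+ r and d fl r+, are the parental types, so the F1 was d+ fl+ r / d fl r+.
The two rarest classes, d+ fl+ r+ and d fl r, are the double crossovers. Comparing them with the parentals, only the r allele has switched, so r is the middle locus and the order is d – r – fl.
d–r: (402 + 47)/2184 = 0.2056; r–fl: (221 + 47)/2184 = 0.1227.
Expected DCO frequency = 0.2056 × 0.1227 ≈ 0.02523; observed = 47/2184 ≈ 0.02152.
Coefficient of coincidence = 0.02152/0.02523 ≈ 0.85.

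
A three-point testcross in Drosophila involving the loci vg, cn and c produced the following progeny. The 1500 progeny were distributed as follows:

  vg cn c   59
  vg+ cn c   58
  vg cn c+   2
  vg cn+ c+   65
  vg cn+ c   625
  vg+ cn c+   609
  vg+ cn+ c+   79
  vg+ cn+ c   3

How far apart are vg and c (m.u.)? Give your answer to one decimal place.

8.5 m.u.

The two most frequent reciprocal classes, vg+ cn c+ and vg cn+ c, are the parental types, so the F1 was vg+ cn c+ / vg cn+ c.
The two rarest classes, vg cn c+ and vg+ cn+ c, are the double crossovers. Comparing them with the parentals, only the vg allele has switched, so vg is the middle locus and the order is cn – vg – c.
Crossovers in the vg–c interval produce the single-crossover classes vg+ cn c and vg cn+ c+ (58 + 65 = 123) plus the double crossovers (5).
RF(vg–c) = (123 + 5) / 1500 = 128/1500 = 0.0853 → 8.5 m.u.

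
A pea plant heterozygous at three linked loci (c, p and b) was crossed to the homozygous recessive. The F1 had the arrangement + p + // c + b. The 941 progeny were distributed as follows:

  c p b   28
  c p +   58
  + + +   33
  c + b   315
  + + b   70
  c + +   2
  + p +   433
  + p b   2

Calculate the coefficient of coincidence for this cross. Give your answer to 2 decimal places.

The two rarest classes, + p b and c + +, are the double crossovers. Comparing them with the parentals, only the b allele has switched, so b is the middle locus and the order is c – b – p.
c–b: (128 + 4)/941 = 0.1403; b–p: (61 + 4)/941 = 0.0691.
Expected DCO frequency = 0.1403 × 0.0691 ≈ 0.00969; observed = 4/941 ≈ 0.00425.
Coefficient of coincidence = 0.00425/0.00969 ≈ 0.44.

0.44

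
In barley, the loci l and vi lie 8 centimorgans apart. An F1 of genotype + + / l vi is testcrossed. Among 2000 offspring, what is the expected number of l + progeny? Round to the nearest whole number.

80

A map distance of 8 centimorgans corresponds to a recombination frequency of 0.080.
The F1 is + + / l vi, so l + is a recombinant gamete class with expected frequency r/2 = 0.080/2 = 0.0400.
Expected number = 0.0400 × 2000 = 80.00 ≈ 80.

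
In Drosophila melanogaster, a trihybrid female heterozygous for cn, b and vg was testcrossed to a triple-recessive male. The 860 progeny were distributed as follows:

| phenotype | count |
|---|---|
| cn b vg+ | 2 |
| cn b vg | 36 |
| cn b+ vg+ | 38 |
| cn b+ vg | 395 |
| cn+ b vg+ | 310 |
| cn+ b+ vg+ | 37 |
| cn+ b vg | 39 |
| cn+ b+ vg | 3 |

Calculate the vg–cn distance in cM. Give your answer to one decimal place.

The two most frequent reciprocal classes, cn+ b vg+ and cn b+ vg, are the parental types, so the F1 was cn+ b vg+ / cn b+ vg.
The two rarest classes, cn b vg+ and cn+ b+ vg, are the double crossovers. Comparing them with the parentals, only the cn allele has switched, so cn is the middle locus and the order is b – cn – vg.
Crossovers in the cn–vg interval produce the single-crossover classes cn+ b vg and cn b+ vg+ (39 + 38 = 77) plus the double crossovers (5).
RF(cn–vg) = (77 + 5) / 860 = 82/860 = 0.0953 → 9.5 cM.

9.5 cM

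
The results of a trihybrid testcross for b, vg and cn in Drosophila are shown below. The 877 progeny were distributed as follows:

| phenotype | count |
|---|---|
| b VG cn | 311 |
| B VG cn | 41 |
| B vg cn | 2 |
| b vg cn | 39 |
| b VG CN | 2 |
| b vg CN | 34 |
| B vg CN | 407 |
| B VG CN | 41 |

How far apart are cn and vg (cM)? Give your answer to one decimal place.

9.6 cM

The two most frequent reciprocal classes, B vg CN and b VG cn, are the parental types, so the F1 was B vg CN / b VG cn.
The two rarest classes, B vg cn and b VG CN, are the double crossovers. Comparing them with the parentals, only the cn allele has switched, so cn is the middle locus and the order is b – cn – vg.
Crossovers in the cn–vg interval produce the single-crossover classes B VG CN and b vg cn (41 + 39 = 80) plus the double crossovers (4).
RF(cn–vg) = (80 + 4) / 877 = 84/877 = 0.0958 → 9.6 cM.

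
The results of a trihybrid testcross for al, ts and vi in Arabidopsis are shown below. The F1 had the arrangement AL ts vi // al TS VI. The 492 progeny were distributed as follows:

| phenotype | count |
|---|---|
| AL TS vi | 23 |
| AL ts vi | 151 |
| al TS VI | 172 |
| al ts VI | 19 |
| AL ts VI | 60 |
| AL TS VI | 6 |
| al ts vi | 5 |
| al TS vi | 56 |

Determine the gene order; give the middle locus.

al

The two rarest classes, al ts vi and AL TS VI, are the double crossovers. Comparing them with the parentals, only the al allele has switched, so al is the middle locus and the order is vi – al – ts.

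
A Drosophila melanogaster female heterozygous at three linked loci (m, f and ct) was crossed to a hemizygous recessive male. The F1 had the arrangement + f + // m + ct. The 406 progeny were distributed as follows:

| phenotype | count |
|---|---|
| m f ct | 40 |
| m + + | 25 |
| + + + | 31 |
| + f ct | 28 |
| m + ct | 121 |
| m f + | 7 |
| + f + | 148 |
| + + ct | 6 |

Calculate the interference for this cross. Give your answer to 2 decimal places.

0.05

The two rarest classes, m f + and + + ct, are the double crossovers. Comparing them with the parentals, only the m allele has switched, so m is the middle locus and the order is f – m – ct.
f–m: (71 + 13)/406 = 0.2069; m–ct: (53 + 13)/406 = 0.1626.
Expected DCO frequency = 0.2069 × 0.1626 ≈ 0.03364; observed = 13/406 ≈ 0.03202.
Coefficient of coincidence = 0.03202/0.03364 ≈ 0.95; interference = 1 − 0.95 = 0.05.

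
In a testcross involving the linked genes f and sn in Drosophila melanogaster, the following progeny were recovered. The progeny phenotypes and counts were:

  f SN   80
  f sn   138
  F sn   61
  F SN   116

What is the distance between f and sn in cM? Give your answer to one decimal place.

The two most frequent classes, F SN (116) and f sn (138), are the parental types, so the F1 was F SN / f sn.
The recombinant classes are F sn and f SN: 61 + 80 = 141.
Recombination frequency = 141/395 = 0.3570 ≈ 35.7%, i.e. 35.7 cM.

35.7 cM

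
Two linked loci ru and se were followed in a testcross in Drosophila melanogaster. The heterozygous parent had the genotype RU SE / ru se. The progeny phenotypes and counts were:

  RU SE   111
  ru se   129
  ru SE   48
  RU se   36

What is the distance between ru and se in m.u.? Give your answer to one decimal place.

25.9 m.u.

The recombinant classes are RU se and ru SE: 36 + 48 = 84.
Recombination frequency = 84/324 = 0.2593 ≈ 25.9%, i.e. 25.9 m.u.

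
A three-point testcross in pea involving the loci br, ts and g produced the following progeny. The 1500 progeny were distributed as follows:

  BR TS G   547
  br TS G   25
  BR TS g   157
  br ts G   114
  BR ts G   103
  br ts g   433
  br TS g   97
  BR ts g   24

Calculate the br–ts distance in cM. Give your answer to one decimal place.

The two most frequent reciprocal classes, BR TS G and br ts g, are the parental types, so the F1 was BR TS G / br ts g.
The two rarest classes, br TS G and BR ts g, are the double crossovers. Comparing them with the parentals, only the br allele has switched, so br is the middle locus and the order is g – br – ts.
Crossovers in the br–ts interval produce the single-crossover classes BR ts G and br TS g (103 + 97 = 200) plus the double crossovers (49).
RF(br–ts) = (200 + 49) / 1500 = 249/1500 = 0.1660 → 16.6 cM.

16.6 cM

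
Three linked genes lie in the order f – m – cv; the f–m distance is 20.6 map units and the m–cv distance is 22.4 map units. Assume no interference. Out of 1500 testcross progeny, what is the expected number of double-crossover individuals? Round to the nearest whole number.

Map distances give recombination frequencies of 0.206 and 0.224 for the two intervals.
With no interference, expected double-crossover frequency = 0.206 × 0.224 = 0.04614.
Expected number = 0.04614 × 1500 = 69.22 ≈ 69.

69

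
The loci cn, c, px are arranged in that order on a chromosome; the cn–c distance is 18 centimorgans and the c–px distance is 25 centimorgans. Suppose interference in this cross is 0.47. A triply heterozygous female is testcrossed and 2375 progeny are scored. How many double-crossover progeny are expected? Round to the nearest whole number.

57

Map distances give recombination frequencies of 0.180 and 0.250 for the two intervals.
With interference 0.47 (so coincidence = 0.53), expected double-crossover frequency = 0.180 × 0.250 × 0.53 = 0.02385.
Expected number = 0.02385 × 2375 = 56.64 ≈ 57.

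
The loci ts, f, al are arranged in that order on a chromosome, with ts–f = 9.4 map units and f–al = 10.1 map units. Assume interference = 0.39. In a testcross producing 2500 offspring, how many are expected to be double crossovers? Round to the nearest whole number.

14

Map distances give recombination frequencies of 0.094 and 0.101 for the two intervals.
With interference 0.39 (so coincidence = 0.61), expected double-crossover frequency = 0.094 × 0.101 × 0.61 = 0.00579.
Expected number = 0.00579 × 2500 = 14.48 ≈ 14.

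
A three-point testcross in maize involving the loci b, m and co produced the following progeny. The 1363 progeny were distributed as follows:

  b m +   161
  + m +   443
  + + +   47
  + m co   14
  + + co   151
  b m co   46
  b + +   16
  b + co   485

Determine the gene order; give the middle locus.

The two most frequent reciprocal classes, + m + and b + co, are the parental types, so the F1 was + m + / b + co.
The two rarest classes, + m co and b + +, are the double crossovers. Comparing them with the parentals, only the co allele has switched, so co is the middle locus and the order is m – co – b.

co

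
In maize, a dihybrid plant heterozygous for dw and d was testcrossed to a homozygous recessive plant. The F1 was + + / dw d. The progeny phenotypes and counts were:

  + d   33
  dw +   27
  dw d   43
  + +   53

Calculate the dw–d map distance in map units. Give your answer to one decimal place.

38.5 map units

The recombinant classes are + d and dw +: 33 + 27 = 60.
Recombination frequency = 60/156 = 0.3846 ≈ 38.5%, i.e. 38.5 map units.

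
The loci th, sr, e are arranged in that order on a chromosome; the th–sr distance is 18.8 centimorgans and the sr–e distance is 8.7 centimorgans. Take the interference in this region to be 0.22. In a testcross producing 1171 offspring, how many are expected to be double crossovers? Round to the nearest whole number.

15

Map distances give recombination frequencies of 0.188 and 0.087 for the two intervals.
With interference 0.22 (so coincidence = 0.78), expected double-crossover frequency = 0.188 × 0.087 × 0.78 = 0.01276.
Expected number = 0.01276 × 1171 = 14.94 ≈ 15.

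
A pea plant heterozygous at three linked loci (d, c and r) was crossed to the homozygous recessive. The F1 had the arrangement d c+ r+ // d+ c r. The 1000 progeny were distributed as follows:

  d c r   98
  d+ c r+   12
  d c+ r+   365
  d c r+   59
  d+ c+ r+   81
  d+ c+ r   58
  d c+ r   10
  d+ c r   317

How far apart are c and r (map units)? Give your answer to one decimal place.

The two rarest classes, d c+ r and d+ c r+, are the double crossovers. Comparing them with the parentals, only the r allele has switched, so r is the middle locus and the order is c – r – d.
Crossovers in the c–r interval produce the single-crossover classes d c r+ and d+ c+ r (59 + 58 = 117) plus the double crossovers (22).
RF(c–r) = (117 + 22) / 1000 = 139/1000 = 0.1390 → 13.9 map units.

13.9 map units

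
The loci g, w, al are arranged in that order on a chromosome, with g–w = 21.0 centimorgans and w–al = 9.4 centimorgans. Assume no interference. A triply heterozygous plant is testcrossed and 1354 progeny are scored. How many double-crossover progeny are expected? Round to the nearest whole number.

Map distances give recombination frequencies of 0.210 and 0.094 for the two intervals.
With no interference, expected double-crossover frequency = 0.210 × 0.094 = 0.01974.
Expected number = 0.01974 × 1354 = 26.73 ≈ 27.

27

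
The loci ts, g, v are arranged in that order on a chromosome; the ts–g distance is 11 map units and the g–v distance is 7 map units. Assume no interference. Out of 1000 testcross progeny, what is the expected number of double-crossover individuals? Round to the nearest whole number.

8

Map distances give recombination frequencies of 0.110 and 0.070 for the two intervals.
With no interference, expected double-crossover frequency = 0.110 × 0.070 = 0.00770.
Expected number = 0.00770 × 1000 = 7.70 ≈ 8.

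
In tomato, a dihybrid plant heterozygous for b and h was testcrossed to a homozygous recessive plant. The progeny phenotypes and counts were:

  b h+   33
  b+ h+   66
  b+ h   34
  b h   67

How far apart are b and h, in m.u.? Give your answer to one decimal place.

33.5 m.u.

The two most frequent classes, b+ h+ (66) and b h (67), are the parental types, so the F1 was b+ h+ / b h.
The recombinant classes are b+ h and b h+: 34 + 33 = 67.
Recombination frequency = 67/200 = 0.3350 ≈ 33.5%, i.e. 33.5 m.u.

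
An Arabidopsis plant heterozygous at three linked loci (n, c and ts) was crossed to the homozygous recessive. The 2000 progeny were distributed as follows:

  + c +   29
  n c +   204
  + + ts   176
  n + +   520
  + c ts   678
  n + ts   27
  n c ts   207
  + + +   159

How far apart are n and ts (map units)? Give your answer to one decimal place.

21.1 map units

The two most frequent reciprocal classes, + c ts and n + +, are the parental types, so the F1 was + c ts / n + +.
The two rarest classes, + c + and n + ts, are the double crossovers. Comparing them with the parentals, only the ts allele has switched, so ts is the middle locus and the order is c – ts – n.
Crossovers in the ts–n interval produce the single-crossover classes n c ts and + + + (207 + 159 = 366) plus the double crossovers (56).
RF(ts–n) = (366 + 56) / 2000 = 422/2000 = 0.2110 → 21.1 map units.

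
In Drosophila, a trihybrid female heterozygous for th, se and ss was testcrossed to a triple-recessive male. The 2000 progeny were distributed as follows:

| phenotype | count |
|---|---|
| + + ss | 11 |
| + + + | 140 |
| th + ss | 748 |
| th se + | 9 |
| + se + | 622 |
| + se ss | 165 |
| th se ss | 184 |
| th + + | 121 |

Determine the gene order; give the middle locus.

th

The two most frequent reciprocal classes, th + ss and + se +, are the parental types, so the F1 was th + ss / + se +.
The two rarest classes, + + ss and th se +, are the double crossovers. Comparing them with the parentals, only the th allele has switched, so th is the middle locus and the order is ss – th – se.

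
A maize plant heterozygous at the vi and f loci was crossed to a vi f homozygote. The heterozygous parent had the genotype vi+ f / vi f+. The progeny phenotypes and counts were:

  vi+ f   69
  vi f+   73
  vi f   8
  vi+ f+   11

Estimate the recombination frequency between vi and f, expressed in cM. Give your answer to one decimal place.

11.8 cM

The recombinant classes are vi+ f+ and vi f: 11 + 8 = 19.
Recombination frequency = 19/161 = 0.1180 ≈ 11.8%, i.e. 11.8 cM.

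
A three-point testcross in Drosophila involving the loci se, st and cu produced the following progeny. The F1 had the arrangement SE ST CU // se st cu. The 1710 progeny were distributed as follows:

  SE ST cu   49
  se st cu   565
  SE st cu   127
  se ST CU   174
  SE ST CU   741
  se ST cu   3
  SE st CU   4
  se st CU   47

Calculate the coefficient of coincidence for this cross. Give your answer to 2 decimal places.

0.38

The two rarest classes, SE st CU and se ST cu, are the double crossovers. Comparing them with the parentals, only the st allele has switched, so st is the middle locus and the order is cu – st – se.
cu–st: (96 + 7)/1710 = 0.0602; st–se: (301 + 7)/1710 = 0.1801.
Expected DCO frequency = 0.0602 × 0.1801 ≈ 0.01084; observed = 7/1710 ≈ 0.00409.
Coefficient of coincidence = 0.00409/0.01084 ≈ 0.38.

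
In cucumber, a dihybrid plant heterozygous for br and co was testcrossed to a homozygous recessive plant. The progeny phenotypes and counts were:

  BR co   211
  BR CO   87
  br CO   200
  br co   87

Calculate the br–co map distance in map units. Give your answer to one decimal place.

The two most frequent classes, BR co (211) and br CO (200), are the parental types, so the F1 was BR co / br CO.
The recombinant classes are BR CO and br co: 87 + 87 = 174.
Recombination frequency = 174/585 = 0.2974 ≈ 29.7%, i.e. 29.7 map units.

29.7 map units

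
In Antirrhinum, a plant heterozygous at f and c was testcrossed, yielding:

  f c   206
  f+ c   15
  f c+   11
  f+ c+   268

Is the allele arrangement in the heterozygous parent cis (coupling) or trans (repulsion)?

cis

The two most frequent classes are f+ c+ (268) and f c (206); these are the parental (non-recombinant) types.
So the F1 carried f+ c+ on one chromosome and f c on the other — the recessive alleles are on the same chromosome (cis / coupling).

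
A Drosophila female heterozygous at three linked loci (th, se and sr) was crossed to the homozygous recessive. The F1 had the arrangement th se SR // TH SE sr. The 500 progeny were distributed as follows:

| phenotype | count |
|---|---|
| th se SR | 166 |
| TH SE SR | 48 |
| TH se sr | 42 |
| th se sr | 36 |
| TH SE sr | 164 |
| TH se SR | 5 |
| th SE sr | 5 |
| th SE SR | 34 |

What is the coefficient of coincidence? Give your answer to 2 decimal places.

0.62

The two rarest classes, TH se SR and th SE sr, are the double crossovers. Comparing them with the parentals, only the th allele has switched, so th is the middle locus and the order is se – th – sr.
se–th: (76 + 10)/500 = 0.1720; th–sr: (84 + 10)/500 = 0.1880.
Expected DCO frequency = 0.1720 × 0.1880 ≈ 0.03234; observed = 10/500 ≈ 0.02000.
Coefficient of coincidence = 0.02000/0.03234 ≈ 0.62.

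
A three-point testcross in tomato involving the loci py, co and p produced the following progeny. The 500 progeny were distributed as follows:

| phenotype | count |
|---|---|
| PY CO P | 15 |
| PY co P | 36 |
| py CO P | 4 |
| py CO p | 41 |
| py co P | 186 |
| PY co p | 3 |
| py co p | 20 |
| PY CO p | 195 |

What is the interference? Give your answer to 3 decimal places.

The two most frequent reciprocal classes, py co P and PY CO p, are the parental types, so the F1 was py co P / PY CO p.
The two rarest classes, py CO P and PY co p, are the double crossovers. Comparing them with the parentals, only the co allele has switched, so co is the middle locus and the order is p – co – py.
p–co: (35 + 7)/500 = 0.0840; co–py: (77 + 7)/500 = 0.1680.
Expected DCO frequency = 0.0840 × 0.1680 ≈ 0.01411; observed = 7/500 ≈ 0.01400.
Coefficient of coincidence = 0.01400/0.01411 ≈ 0.992; interference = 1 − 0.992 = 0.008.

0.008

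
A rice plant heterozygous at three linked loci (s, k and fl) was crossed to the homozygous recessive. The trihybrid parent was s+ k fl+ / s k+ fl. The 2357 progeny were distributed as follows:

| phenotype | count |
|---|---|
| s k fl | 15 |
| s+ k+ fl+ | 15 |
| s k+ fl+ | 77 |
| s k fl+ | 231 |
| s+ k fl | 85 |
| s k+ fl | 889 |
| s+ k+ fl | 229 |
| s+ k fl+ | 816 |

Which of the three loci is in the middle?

k

The two rarest classes, s+ k+ fl+ and s k fl, are the double crossovers. Comparing them with the parentals, only the k allele has switched, so k is the middle locus and the order is s – k – fl.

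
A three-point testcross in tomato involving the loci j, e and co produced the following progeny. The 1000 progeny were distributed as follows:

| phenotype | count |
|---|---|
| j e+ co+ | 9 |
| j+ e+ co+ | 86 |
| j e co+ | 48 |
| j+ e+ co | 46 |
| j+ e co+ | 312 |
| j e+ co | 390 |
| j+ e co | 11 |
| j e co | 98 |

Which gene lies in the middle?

co

The two most frequent reciprocal classes, j e+ co and j+ e co+, are the parental types, so the F1 was j e+ co / j+ e co+.
The two rarest classes, j e+ co+ and j+ e co, are the double crossovers. Comparing them with the parentals, only the co allele has switched, so co is the middle locus and the order is e – co – j.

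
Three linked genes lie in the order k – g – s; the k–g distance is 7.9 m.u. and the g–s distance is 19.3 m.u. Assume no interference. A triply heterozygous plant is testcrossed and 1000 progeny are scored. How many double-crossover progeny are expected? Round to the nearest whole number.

Map distances give recombination frequencies of 0.079 and 0.193 for the two intervals.
With no interference, expected double-crossover frequency = 0.079 × 0.193 = 0.01525.
Expected number = 0.01525 × 1000 = 15.25 ≈ 15.

15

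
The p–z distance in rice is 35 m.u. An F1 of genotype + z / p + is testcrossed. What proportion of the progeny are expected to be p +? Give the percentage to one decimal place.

32.5%

A map distance of 35 m.u. corresponds to a recombination frequency of 0.350.
The F1 is + z / p +, so p + is a parental gamete class with expected frequency (1 − r)/2 = 0.650/2 = 0.3250.
That is 0.3250 = 32.5% of the progeny.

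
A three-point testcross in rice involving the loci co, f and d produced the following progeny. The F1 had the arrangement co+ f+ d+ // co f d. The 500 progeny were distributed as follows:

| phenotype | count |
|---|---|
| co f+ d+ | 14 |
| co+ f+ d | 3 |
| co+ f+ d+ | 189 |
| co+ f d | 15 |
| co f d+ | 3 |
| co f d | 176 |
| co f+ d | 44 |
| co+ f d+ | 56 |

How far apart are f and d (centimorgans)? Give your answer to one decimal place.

21.2 centimorgans

The two rarest classes, co+ f+ d and co f d+, are the double crossovers. Comparing them with the parentals, only the d allele has switched, so d is the middle locus and the order is f – d – co.
Crossovers in the f–d interval produce the single-crossover classes co+ f d+ and co f+ d (56 + 44 = 100) plus the double crossovers (6).
RF(f–d) = (100 + 6) / 500 = 106/500 = 0.2120 → 21.2 centimorgans.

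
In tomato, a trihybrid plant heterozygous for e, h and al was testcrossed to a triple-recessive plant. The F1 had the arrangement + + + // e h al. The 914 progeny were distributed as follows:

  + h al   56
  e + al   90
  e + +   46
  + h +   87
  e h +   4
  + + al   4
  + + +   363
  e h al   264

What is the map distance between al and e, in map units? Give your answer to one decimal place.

The two rarest classes, + + al and e h +, are the double crossovers. Comparing them with the parentals, only the al allele has switched, so al is the middle locus and the order is h – al – e.
Crossovers in the al–e interval produce the single-crossover classes e + + and + h al (46 + 56 = 102) plus the double crossovers (8).
RF(al–e) = (102 + 8) / 914 = 110/914 = 0.1204 → 12.0 map units.

12.0 map units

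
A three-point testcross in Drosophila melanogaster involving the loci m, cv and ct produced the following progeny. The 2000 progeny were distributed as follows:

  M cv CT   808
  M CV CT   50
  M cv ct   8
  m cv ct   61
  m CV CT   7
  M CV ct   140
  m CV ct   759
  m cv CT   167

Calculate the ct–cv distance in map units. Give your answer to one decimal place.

6.3 map units

The two most frequent reciprocal classes, M cv CT and m CV ct, are the parental types, so the F1 was M cv CT / m CV ct.
The two rarest classes, M cv ct and m CV CT, are the double crossovers. Comparing them with the parentals, only the ct allele has switched, so ct is the middle locus and the order is m – ct – cv.
Crossovers in the ct–cv interval produce the single-crossover classes M CV CT and m cv ct (50 + 61 = 111) plus the double crossovers (15).
RF(ct–cv) = (111 + 15) / 2000 = 126/2000 = 0.0630 → 6.3 map units.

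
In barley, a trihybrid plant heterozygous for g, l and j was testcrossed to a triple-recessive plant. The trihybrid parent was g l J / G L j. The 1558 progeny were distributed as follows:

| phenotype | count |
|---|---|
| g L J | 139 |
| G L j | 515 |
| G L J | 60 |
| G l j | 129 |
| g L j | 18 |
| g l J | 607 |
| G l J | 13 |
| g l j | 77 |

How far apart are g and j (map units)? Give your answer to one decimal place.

10.8 map units

The two rarest classes, G l J and g L j, are the double crossovers. Comparing them with the parentals, only the g allele has switched, so g is the middle locus and the order is l – g – j.
Crossovers in the g–j interval produce the single-crossover classes g l j and G L J (77 + 60 = 137) plus the double crossovers (31).
RF(g–j) = (137 + 31) / 1558 = 168/1558 = 0.1078 → 10.8 map units.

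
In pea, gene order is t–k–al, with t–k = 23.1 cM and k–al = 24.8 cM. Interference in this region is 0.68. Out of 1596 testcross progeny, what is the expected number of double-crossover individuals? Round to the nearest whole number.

Map distances give recombination frequencies of 0.231 and 0.248 for the two intervals.
With interference 0.68 (so coincidence = 0.32), expected double-crossover frequency = 0.231 × 0.248 × 0.32 = 0.01833.
Expected number = 0.01833 × 1596 = 29.26 ≈ 29.

29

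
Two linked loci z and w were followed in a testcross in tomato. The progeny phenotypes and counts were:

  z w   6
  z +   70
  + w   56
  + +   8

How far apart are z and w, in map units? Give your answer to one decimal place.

10.0 map units

The two most frequent classes, + w (56) and z + (70), are the parental types, so the F1 was + w / z +.
The recombinant classes are + + and z w: 8 + 6 = 14.
Recombination frequency = 14/140 = 0.1000 ≈ 10.0%, i.e. 10.0 map units.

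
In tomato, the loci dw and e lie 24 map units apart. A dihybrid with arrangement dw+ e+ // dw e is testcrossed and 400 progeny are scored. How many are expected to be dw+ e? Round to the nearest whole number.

A map distance of 24 map units corresponds to a recombination frequency of 0.240.
The F1 is dw+ e+ / dw e, so dw+ e is a recombinant gamete class with expected frequency r/2 = 0.240/2 = 0.1200.
Expected number = 0.1200 × 400 = 48.00 ≈ 48.

48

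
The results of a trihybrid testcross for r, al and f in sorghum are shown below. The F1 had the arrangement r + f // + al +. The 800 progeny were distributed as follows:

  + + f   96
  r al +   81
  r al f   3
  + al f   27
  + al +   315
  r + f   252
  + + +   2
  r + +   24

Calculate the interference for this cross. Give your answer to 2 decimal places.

The two rarest classes, r al f and + + +, are the double crossovers. Comparing them with the parentals, only the al allele has switched, so al is the middle locus and the order is r – al – f.
r–al: (177 + 5)/800 = 0.2275; al–f: (51 + 5)/800 = 0.0700.
Expected DCO frequency = 0.2275 × 0.0700 ≈ 0.01593; observed = 5/800 ≈ 0.00625.
Coefficient of coincidence = 0.00625/0.01593 ≈ 0.39; interference = 1 − 0.39 = 0.61.

0.61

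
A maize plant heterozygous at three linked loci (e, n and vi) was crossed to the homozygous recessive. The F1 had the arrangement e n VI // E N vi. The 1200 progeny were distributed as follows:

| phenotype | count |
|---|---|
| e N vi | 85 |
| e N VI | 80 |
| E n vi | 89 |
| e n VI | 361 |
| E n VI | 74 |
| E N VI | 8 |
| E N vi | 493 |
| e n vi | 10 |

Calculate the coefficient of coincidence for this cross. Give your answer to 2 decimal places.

0.65

The two rarest classes, e n vi and E N VI, are the double crossovers. Comparing them with the parentals, only the vi allele has switched, so vi is the middle locus and the order is n – vi – e.
n–vi: (169 + 18)/1200 = 0.1558; vi–e: (159 + 18)/1200 = 0.1475.
Expected DCO frequency = 0.1558 × 0.1475 ≈ 0.02298; observed = 18/1200 ≈ 0.01500.
Coefficient of coincidence = 0.01500/0.02298 ≈ 0.65.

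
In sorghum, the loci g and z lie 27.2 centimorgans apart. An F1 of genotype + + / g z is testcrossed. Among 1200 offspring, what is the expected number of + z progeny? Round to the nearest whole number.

163

A map distance of 27.2 centimorgans corresponds to a recombination frequency of 0.272.
The F1 is + + / g z, so + z is a recombinant gamete class with expected frequency r/2 = 0.272/2 = 0.1360.
Expected number = 0.1360 × 1200 = 163.20 ≈ 163.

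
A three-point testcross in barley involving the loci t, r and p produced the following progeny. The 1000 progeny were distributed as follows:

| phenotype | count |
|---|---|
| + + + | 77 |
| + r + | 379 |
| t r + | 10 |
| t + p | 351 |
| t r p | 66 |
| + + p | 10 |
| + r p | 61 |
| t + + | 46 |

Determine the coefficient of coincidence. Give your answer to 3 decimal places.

0.966

The two most frequent reciprocal classes, t + p and + r +, are the parental types, so the F1 was t + p / + r +.
The two rarest classes, + + p and t r +, are the double crossovers. Comparing them with the parentals, only the t allele has switched, so t is the middle locus and the order is r – t – p.
r–t: (143 + 20)/1000 = 0.1630; t–p: (107 + 20)/1000 = 0.1270.
Expected DCO frequency = 0.1630 × 0.1270 ≈ 0.02070; observed = 20/1000 ≈ 0.02000.
Coefficient of coincidence = 0.02000/0.02070 ≈ 0.966.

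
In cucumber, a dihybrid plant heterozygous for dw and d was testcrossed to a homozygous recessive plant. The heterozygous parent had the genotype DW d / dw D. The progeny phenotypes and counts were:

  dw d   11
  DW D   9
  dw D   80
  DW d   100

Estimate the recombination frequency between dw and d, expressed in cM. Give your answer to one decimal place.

10.0 cM

The recombinant classes are DW D and dw d: 9 + 11 = 20.
Recombination frequency = 20/200 = 0.1000 ≈ 10.0%, i.e. 10.0 cM.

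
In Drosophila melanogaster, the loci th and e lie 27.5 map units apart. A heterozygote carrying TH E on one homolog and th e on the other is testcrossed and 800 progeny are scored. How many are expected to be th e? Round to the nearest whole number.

A map distance of 27.5 map units corresponds to a recombination frequency of 0.275.
The F1 is TH E / th e, so th e is a parental gamete class with expected frequency (1 − r)/2 = 0.725/2 = 0.3625.
Expected number = 0.3625 × 800 = 290.00 ≈ 290.

290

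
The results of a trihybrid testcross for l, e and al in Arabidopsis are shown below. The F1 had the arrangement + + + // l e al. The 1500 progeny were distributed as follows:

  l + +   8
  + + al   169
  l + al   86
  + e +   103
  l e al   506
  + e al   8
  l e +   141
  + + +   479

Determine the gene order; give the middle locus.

l

The two rarest classes, l + + and + e al, are the double crossovers. Comparing them with the parentals, only the l allele has switched, so l is the middle locus and the order is al – l – e.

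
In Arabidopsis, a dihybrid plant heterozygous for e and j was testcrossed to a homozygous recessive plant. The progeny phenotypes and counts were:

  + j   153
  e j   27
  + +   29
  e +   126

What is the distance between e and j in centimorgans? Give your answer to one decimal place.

16.7 centimorgans

The two most frequent classes, + j (153) and e + (126), are the parental types, so the F1 was + j / e +.
The recombinant classes are + + and e j: 29 + 27 = 56.
Recombination frequency = 56/335 = 0.1672 ≈ 16.7%, i.e. 16.7 centimorgans.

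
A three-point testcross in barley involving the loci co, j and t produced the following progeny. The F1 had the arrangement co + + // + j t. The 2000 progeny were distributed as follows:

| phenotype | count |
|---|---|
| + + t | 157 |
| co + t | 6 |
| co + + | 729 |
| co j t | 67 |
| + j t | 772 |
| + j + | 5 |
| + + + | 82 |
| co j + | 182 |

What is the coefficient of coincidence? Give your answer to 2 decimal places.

0.39

The two rarest classes, co + t and + j +, are the double crossovers. Comparing them with the parentals, only the t allele has switched, so t is the middle locus and the order is j – t – co.
j–t: (339 + 11)/2000 = 0.1750; t–co: (149 + 11)/2000 = 0.0800.
Expected DCO frequency = 0.1750 × 0.0800 ≈ 0.01400; observed = 11/2000 ≈ 0.00550.
Coefficient of coincidence = 0.00550/0.01400 ≈ 0.39.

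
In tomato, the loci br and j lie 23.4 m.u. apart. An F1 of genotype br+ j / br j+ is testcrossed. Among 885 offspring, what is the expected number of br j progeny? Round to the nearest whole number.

104

A map distance of 23.4 m.u. corresponds to a recombination frequency of 0.234.
The F1 is br+ j / br j+, so br j is a recombinant gamete class with expected frequency r/2 = 0.234/2 = 0.1170.
Expected number = 0.1170 × 885 = 103.54 ≈ 104.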